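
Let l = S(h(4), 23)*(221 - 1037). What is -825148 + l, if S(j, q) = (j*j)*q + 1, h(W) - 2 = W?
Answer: -1501612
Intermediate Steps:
h(W) = 2 + W
S(j, q) = 1 + q*j² (S(j, q) = j²*q + 1 = q*j² + 1 = 1 + q*j²)
l = -676464 (l = (1 + 23*(2 + 4)²)*(221 - 1037) = (1 + 23*6²)*(-816) = (1 + 23*36)*(-816) = (1 + 828)*(-816) = 829*(-816) = -676464)
-825148 + l = -825148 - 676464 = -1501612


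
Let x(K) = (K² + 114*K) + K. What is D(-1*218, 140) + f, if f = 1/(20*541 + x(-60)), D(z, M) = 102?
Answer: 767041/7520 ≈ 102.00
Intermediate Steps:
x(K) = K² + 115*K
f = 1/7520 (f = 1/(20*541 - 60*(115 - 60)) = 1/(10820 - 60*55) = 1/(10820 - 3300) = 1/7520 ≈ 0.00013298)
D(-1*218, 140) + f = 102 + 1/7520 = 767041/7520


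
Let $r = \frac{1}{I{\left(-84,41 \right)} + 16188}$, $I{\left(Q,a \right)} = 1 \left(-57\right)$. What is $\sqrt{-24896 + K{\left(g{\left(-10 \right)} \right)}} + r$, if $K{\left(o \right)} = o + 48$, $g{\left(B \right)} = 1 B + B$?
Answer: $\frac{1}{16131} + 2 i \sqrt{6217} \approx 6.1992 \cdot 10^{-5} + 157.7 i$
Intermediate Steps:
$g{\left(B \right)} = 2 B$ ($g{\left(B \right)} = B + B = 2 B$)
$I{\left(Q,a \right)} = -57$
$K{\left(o \right)} = 48 + o$
$r = \frac{1}{16131}$ ($r = \frac{1}{-57 + 16188} = \frac{1}{16131} \approx 6.1992 \cdot 10^{-5}$)
$\sqrt{-24896 + K{\left(g{\left(-10 \right)} \right)}} + r = \sqrt{-24896 + \left(48 + 2 \left(-10\right)\right)} + \frac{1}{16131} = \sqrt{-24896 + \left(48 - 20\right)} + \frac{1}{16131} = \sqrt{-24896 + 28} + \frac{1}{16131} = \sqrt{-24868} + \frac{1}{16131} = 2 i \sqrt{6217} + \frac{1}{16131} = \frac{1}{16131} + 2 i \sqrt{6217}$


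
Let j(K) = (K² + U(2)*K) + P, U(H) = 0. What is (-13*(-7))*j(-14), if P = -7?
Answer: 17199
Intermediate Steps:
j(K) = -7 + K² (j(K) = (K² + 0*K) - 7 = (K² + 0) - 7 = K² - 7 = -7 + K²)
(-13*(-7))*j(-14) = (-13*(-7))*(-7 + (-14)²) = 91*(-7 + 196) = 91*189 = 17199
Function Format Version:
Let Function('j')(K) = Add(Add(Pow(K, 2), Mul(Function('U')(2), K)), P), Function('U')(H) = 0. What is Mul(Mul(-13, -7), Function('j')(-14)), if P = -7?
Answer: 17199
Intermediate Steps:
Function('j')(K) = Add(-7, Pow(K, 2)) (Function('j')(K) = Add(Add(Pow(K, 2), Mul(0, K)), -7) = Add(Add(Pow(K, 2), 0), -7) = Add(Pow(K, 2), -7) = Add(-7, Pow(K, 2)))
Mul(Mul(-13, -7), Function('j')(-14)) = Mul(Mul(-13, -7), Add(-7, Pow(-14, 2))) = Mul(91, Add(-7, 196)) = Mul(91, 189) = 17199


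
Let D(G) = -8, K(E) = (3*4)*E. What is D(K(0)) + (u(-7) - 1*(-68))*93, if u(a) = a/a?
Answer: 6409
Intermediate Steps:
u(a) = 1
K(E) = 12*E
D(K(0)) + (u(-7) - 1*(-68))*93 = -8 + (1 - 1*(-68))*93 = -8 + (1 + 68)*93 = -8 + 69*93 = -8 + 6417 = 6409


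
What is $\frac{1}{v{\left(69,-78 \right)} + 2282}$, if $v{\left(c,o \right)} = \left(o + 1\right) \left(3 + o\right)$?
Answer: $\frac{1}{8057} \approx 0.00012412$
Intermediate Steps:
$v{\left(c,o \right)} = \left(1 + o\right) \left(3 + o\right)$
$\frac{1}{v{\left(69,-78 \right)} + 2282} = \frac{1}{\left(3 + \left(-78\right)^{2} + 4 \left(-78\right)\right) + 2282} = \frac{1}{\left(3 + 6084 - 312\right) + 2282} = \frac{1}{5775 + 2282} = \frac{1}{8057}$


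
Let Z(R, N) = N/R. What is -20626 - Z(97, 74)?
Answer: -2000796/97 ≈ -20627.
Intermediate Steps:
-20626 - Z(97, 74) = -20626 - 74/97 = -2000796/97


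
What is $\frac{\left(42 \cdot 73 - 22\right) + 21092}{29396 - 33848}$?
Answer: $- \frac{862}{159} \approx -5.4214$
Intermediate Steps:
$\frac{\left(42 \cdot 73 - 22\right) + 21092}{29396 - 33848} = \frac{\left(3066 - 22\right) + 21092}{-4452} = \left(3044 + 21092\right) \left(- \frac{1}{4452}\right) = 24136 \left(- \frac{1}{4452}\right) = - \frac{862}{159}$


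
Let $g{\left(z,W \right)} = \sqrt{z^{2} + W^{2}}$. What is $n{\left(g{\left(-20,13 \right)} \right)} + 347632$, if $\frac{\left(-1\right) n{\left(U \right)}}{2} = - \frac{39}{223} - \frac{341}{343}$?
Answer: $\frac{26590202888}{76489} \approx 3.4763 \cdot 10^{5}$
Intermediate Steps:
$g{\left(z,W \right)} = \sqrt{W^{2} + z^{2}}$
$n{\left(U \right)} = \frac{178840}{76489}$ ($n{\left(U \right)} = - 2 \left(- \frac{39}{223} - \frac{341}{343}\right) = \left(-2\right) \left(- \frac{89420}{76489}\right) = \frac{178840}{76489}$)
$n{\left(g{\left(-20,13 \right)} \right)} + 347632 = \frac{178840}{76489} + 347632 = \frac{26590202888}{76489}$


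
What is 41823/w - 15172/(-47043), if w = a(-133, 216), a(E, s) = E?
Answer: -1965461513/6256719 ≈ -314.14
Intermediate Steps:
w = -133
41823/w - 15172/(-47043) = 41823/(-133) - 15172/(-47043) = 41823*(-1/133) - 15172*(-1/47043) = -41823/133 + 15172/47043 = -1965461513/6256719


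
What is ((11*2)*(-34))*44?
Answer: -32912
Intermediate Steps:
((11*2)*(-34))*44 = (22*(-34))*44 = -748*44 = -32912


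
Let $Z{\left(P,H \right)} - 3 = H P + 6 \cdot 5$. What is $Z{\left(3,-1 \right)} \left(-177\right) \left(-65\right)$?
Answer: $345150$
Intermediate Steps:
$Z{\left(P,H \right)} = 33 + H P$ ($Z{\left(P,H \right)} = 3 + \left(H P + 6 \cdot 5\right) = 3 + \left(H P + 30\right) = 3 + \left(30 + H P\right) = 33 + H P$)
$Z{\left(3,-1 \right)} \left(-177\right) \left(-65\right) = \left(33 - 3\right) \left(-177\right) \left(-65\right) = 30 \left(-177\right) \left(-65\right) = \left(-5310\right) \left(-65\right) = 345150$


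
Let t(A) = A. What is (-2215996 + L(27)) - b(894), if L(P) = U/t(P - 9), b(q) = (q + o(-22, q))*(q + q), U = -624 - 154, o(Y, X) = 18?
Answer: -34620257/9 ≈ -3.8467e+6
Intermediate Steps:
U = -778
b(q) = 2*q*(18 + q) (b(q) = (q + 18)*(q + q) = (18 + q)*(2*q) = 2*q*(18 + q))
L(P) = -778/(-9 + P) (L(P) = -778/(P - 9) = -778/(-9 + P))
(-2215996 + L(27)) - b(894) = (-2215996 - 778/(-9 + 27)) - 2*894*(18 + 894) = (-2215996 - 778/18) - 2*894*912 = (-2215996 - 778*1/18) - 1*1630656 = (-2215996 - 389/9) - 1630656 = -19944353/9 - 1630656 = -34620257/9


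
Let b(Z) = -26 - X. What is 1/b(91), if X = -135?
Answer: 1/109 ≈ 0.0091743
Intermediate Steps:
b(Z) = 109 (b(Z) = -26 - 1*(-135) = -26 + 135 = 109)
1/b(91) = 1/109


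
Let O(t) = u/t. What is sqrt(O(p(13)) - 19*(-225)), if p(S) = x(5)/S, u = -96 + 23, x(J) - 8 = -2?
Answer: sqrt(148206)/6 ≈ 64.163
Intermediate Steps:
x(J) = 6 (x(J) = 8 - 2 = 6)
u = -73
p(S) = 6/S
O(t) = -73/t
sqrt(O(p(13)) - 19*(-225)) = sqrt(-73/(6/13) - 19*(-225)) = sqrt(-73/(6*(1/13)) + 4275) = sqrt(-73/6/13 + 4275) = sqrt(-73*13/6 + 4275) = sqrt(-949/6 + 4275) = sqrt(24701/6) = sqrt(148206)/6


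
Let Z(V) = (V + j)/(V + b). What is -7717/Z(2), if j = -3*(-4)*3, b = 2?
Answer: -15434/19 ≈ -812.32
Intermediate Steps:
j = 36 (j = 12*3 = 36)
Z(V) = (36 + V)/(2 + V) (Z(V) = (V + 36)/(V + 2) = (36 + V)/(2 + V))
-7717/Z(2) = -7717*(2 + 2)/(36 + 2) = -7717/(38/4) = -7717/((¼)*38) = -7717/19/2 = -7717*2/19 = -15434/19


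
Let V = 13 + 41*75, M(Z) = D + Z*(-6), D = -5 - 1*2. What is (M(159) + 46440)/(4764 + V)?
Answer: 45479/7852 ≈ 5.7920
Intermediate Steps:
D = -7 (D = -5 - 2 = -7)
M(Z) = -7 - 6*Z (M(Z) = -7 + Z*(-6) = -7 - 6*Z)
V = 3088 (V = 13 + 3075 = 3088)
(M(159) + 46440)/(4764 + V) = ((-7 - 6*159) + 46440)/(4764 + 3088) = ((-7 - 954) + 46440)/7852 = (-961 + 46440)*(1/7852) = 45479*(1/7852) = 45479/7852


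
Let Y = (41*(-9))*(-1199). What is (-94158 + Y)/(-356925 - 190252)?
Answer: -348273/547177 ≈ -0.63649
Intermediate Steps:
Y = 442431 (Y = -369*(-1199) = 442431)
(-94158 + Y)/(-356925 - 190252) = (-94158 + 442431)/(-356925 - 190252) = 348273/(-547177) = 348273*(-1/547177) = -348273/547177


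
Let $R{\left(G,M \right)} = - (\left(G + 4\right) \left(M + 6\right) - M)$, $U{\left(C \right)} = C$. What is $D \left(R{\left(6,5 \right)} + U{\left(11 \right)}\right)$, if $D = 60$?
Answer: $-5640$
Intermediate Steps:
$R{\left(G,M \right)} = M - \left(4 + G\right) \left(6 + M\right)$ ($R{\left(G,M \right)} = - (\left(4 + G\right) \left(6 + M\right) - M) = - (- M + \left(4 + G\right) \left(6 + M\right)) = M - \left(4 + G\right) \left(6 + M\right)$)
$D \left(R{\left(6,5 \right)} + U{\left(11 \right)}\right) = 60 \left(\left(-24 - 36 - 15 - 6 \cdot 5\right) + 11\right) = 60 \left(\left(-24 - 36 - 15 - 30\right) + 11\right) = 60 \left(-105 + 11\right) = 60 \left(-94\right) = -5640$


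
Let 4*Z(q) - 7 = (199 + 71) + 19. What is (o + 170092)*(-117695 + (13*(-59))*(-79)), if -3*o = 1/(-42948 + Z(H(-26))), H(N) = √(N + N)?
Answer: -208208864382325/21437 ≈ -9.7126e+9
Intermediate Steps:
H(N) = √2*√N (H(N) = √(2*N) = √2*√N)
Z(q) = 74 (Z(q) = 7/4 + ((199 + 71) + 19)/4 = 7/4 + (270 + 19)/4 = 7/4 + (¼)*289 = 7/4 + 289/4 = 74)
o = 1/128622 (o = -1/(3*(-42948 + 74)) = -⅓/(-42874) = -⅓*(-1/42874) = 1/128622 ≈ 7.7747e-6)
(o + 170092)*(-117695 + (13*(-59))*(-79)) = (1/128622 + 170092)*(-117695 + (13*(-59))*(-79)) = 21877573225*(-117695 - 767*(-79))/128622 = 21877573225*(-117695 + 60593)/128622 = (21877573225/128622)*(-57102) = -208208864382325/21437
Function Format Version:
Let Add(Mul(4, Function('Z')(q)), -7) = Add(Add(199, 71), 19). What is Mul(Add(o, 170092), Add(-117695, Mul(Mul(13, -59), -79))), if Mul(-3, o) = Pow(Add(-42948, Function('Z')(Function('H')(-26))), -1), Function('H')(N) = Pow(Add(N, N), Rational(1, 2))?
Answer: Rational(-208208864382325, 21437) ≈ -9.7126e+9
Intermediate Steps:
Function('H')(N) = Mul(Pow(2, Rational(1, 2)), Pow(N, Rational(1, 2))) (Function('H')(N) = Pow(Mul(2, N), Rational(1, 2)) = Mul(Pow(2, Rational(1, 2)), Pow(N, Rational(1, 2))))
Function('Z')(q) = 74 (Function('Z')(q) = Add(Rational(7, 4), Mul(Rational(1, 4), Add(Add(199, 71), 19))) = Add(Rational(7, 4), Mul(Rational(1, 4), Add(270, 19))) = Add(Rational(7, 4), Mul(Rational(1, 4), 289)) = Add(Rational(7, 4), Rational(289, 4)) = 74)
o = Rational(1, 128622) (o = Mul(Rational(-1, 3), Pow(Add(-42948, 74), -1)) = Mul(Rational(-1, 3), Pow(-42874, -1)) = Mul(Rational(-1, 3), Rational(-1, 42874)) = Rational(1, 128622) ≈ 7.7747e-6)
Mul(Add(o, 170092), Add(-117695, Mul(Mul(13, -59), -79))) = Mul(Add(Rational(1, 128622), 170092), Add(-117695, Mul(Mul(13, -59), -79))) = Mul(Rational(21877573225, 128622), Add(-117695, Mul(-767, -79))) = Mul(Rational(21877573225, 128622), Add(-117695, 60593)) = Mul(Rational(21877573225, 128622), -57102) = Rational(-208208864382325, 21437)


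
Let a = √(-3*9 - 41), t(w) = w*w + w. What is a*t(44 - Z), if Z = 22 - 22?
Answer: 3960*I*√17 ≈ 16328.0*I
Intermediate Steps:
Z = 0
t(w) = w + w² (t(w) = w² + w = w + w²)
a = 2*I*√17 (a = √(-27 - 41) = √(-68) = 2*I*√17 ≈ 8.2462*I)
a*t(44 - Z) = (2*I*√17)*((44 - 1*0)*(1 + (44 - 1*0))) = (2*I*√17)*((44 + 0)*(1 + (44 + 0))) = (2*I*√17)*(44*(1 + 44)) = (2*I*√17)*(44*45) = (2*I*√17)*1980 = 3960*I*√17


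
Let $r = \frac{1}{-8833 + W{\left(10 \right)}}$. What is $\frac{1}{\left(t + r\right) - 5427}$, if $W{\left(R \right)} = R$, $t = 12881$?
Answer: $\frac{8823}{65766641} \approx 0.00013416$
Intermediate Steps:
$r = - \frac{1}{8823}$ ($r = \frac{1}{-8833 + 10} = \frac{1}{-8823} = - \frac{1}{8823} \approx -0.00011334$)
$\frac{1}{\left(t + r\right) - 5427} = \frac{1}{\left(12881 - \frac{1}{8823}\right) - 5427} = \frac{1}{\frac{113649062}{8823} - 5427} = \frac{1}{\frac{65766641}{8823}} = \frac{8823}{65766641}$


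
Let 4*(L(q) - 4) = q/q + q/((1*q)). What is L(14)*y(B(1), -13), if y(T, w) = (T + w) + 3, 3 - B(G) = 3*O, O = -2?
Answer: -9/2 ≈ -4.5000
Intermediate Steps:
B(G) = 9 (B(G) = 3 - 3*(-2) = 3 - 1*(-6) = 3 + 6 = 9)
L(q) = 9/2 (L(q) = 4 + (q/q + q/((1*q)))/4 = 4 + (1 + q/q)/4 = 4 + (1 + 1)/4 = 4 + (¼)*2 = 4 + ½ = 9/2)
y(T, w) = 3 + T + w
L(14)*y(B(1), -13) = 9*(3 + 9 - 13)/2 = (9/2)*(-1) = -9/2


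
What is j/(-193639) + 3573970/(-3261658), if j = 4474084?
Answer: -7642495924051/315792096731 ≈ -24.201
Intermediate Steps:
j/(-193639) + 3573970/(-3261658) = 4474084/(-193639) + 3573970/(-3261658) = 4474084*(-1/193639) + 3573970*(-1/3261658) = -4474084/193639 - 1786985/1630829 = -7642495924051/315792096731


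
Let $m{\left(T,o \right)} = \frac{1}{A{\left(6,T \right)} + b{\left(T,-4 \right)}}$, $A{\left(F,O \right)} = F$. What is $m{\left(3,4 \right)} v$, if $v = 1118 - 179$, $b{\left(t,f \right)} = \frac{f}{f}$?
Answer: $\frac{939}{7} \approx 134.14$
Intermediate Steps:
$b{\left(t,f \right)} = 1$
$v = 939$
$m{\left(T,o \right)} = \frac{1}{7}$ ($m{\left(T,o \right)} = \frac{1}{6 + 1} = \frac{1}{7}$)
$m{\left(3,4 \right)} v = \frac{1}{7} \cdot 939 = \frac{939}{7}$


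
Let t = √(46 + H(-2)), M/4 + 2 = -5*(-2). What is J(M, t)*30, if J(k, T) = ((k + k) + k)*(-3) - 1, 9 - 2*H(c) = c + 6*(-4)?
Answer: -8670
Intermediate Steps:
H(c) = 33/2 - c/2 (H(c) = 9/2 - (c + 6*(-4))/2 = 9/2 - (c - 24)/2 = 9/2 - (-24 + c)/2 = 9/2 + (12 - c/2) = 33/2 - c/2)
M = 32 (M = -8 + 4*(-5*(-2)) = -8 + 4*10 = -8 + 40 = 32)
t = √254/2 (t = √(46 + (33/2 - ½*(-2))) = √(46 + (33/2 + 1)) = √(46 + 35/2) = √(127/2) = √254/2 ≈ 7.9687)
J(k, T) = -1 - 9*k (J(k, T) = (2*k + k)*(-3) - 1 = (3*k)*(-3) - 1 = -9*k - 1 = -1 - 9*k)
J(M, t)*30 = (-1 - 9*32)*30 = (-1 - 288)*30 = -289*30 = -8670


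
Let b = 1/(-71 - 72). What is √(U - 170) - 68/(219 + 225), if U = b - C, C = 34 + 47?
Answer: -17/111 + I*√5132842/143 ≈ -0.15315 + 15.843*I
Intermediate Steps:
C = 81
b = -1/143 (b = 1/(-143) = -1/143 ≈ -0.0069930)
U = -11584/143 (U = -1/143 - 1*81 = -1/143 - 81 = -11584/143 ≈ -81.007)
√(U - 170) - 68/(219 + 225) = √(-11584/143 - 170) - 68/(219 + 225) = √(-35894/143) - 68/444 = I*√5132842/143 + (1/444)*(-68) = I*√5132842/143 - 17/111 = -17/111 + I*√5132842/143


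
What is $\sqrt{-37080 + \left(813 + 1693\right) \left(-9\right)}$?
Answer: $3 i \sqrt{6626} \approx 244.2 i$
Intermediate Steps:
$\sqrt{-37080 + \left(813 + 1693\right) \left(-9\right)} = \sqrt{-37080 + 2506 \left(-9\right)} = \sqrt{-37080 - 22554} = \sqrt{-59634} = 3 i \sqrt{6626}$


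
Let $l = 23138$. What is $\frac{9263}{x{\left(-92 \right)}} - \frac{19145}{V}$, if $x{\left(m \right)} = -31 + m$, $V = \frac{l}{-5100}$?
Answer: $\frac{5897665603}{1422987} \approx 4144.6$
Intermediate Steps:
$V = - \frac{11569}{2550}$ ($V = \frac{23138}{-5100} = 23138 \left(- \frac{1}{5100}\right) = - \frac{11569}{2550} \approx -4.5369$)
$\frac{9263}{x{\left(-92 \right)}} - \frac{19145}{V} = \frac{9263}{-31 - 92} - \frac{19145}{- \frac{11569}{2550}} = \frac{9263}{-123} - - \frac{48819750}{11569} = 9263 \left(- \frac{1}{123}\right) + \frac{48819750}{11569} = - \frac{9263}{123} + \frac{48819750}{11569} = \frac{5897665603}{1422987}$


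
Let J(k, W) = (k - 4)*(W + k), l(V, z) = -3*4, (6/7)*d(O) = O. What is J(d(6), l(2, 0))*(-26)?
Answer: 390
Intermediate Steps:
d(O) = 7*O/6
l(V, z) = -12
J(k, W) = (-4 + k)*(W + k)
J(d(6), l(2, 0))*(-26) = (((7/6)*6)² - 4*(-12) - 14*6/3 - 14*6)*(-26) = (7² + 48 - 4*7 - 12*7)*(-26) = (49 + 48 - 28 - 84)*(-26) = -15*(-26) = 390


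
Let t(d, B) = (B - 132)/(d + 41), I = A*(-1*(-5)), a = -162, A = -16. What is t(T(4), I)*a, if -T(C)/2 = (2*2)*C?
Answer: 3816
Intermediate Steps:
I = -80 (I = -(-16)*(-5) = -16*5 = -80)
T(C) = -8*C (T(C) = -2*2*2*C = -8*C)
t(d, B) = (-132 + B)/(41 + d)
t(T(4), I)*a = ((-132 - 80)/(41 - 8*4))*(-162) = (-212/(41 - 32))*(-162) = (-212/9)*(-162) = ((⅑)*(-212))*(-162) = -212/9*(-162) = 3816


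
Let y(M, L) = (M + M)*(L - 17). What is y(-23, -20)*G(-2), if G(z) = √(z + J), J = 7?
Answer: 1702*√5 ≈ 3805.8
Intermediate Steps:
y(M, L) = 2*M*(-17 + L) (y(M, L) = (2*M)*(-17 + L) = 2*M*(-17 + L))
G(z) = √(7 + z) (G(z) = √(z + 7) = √(7 + z))
y(-23, -20)*G(-2) = (2*(-23)*(-17 - 20))*√(7 - 2) = (2*(-23)*(-37))*√5 = 1702*√5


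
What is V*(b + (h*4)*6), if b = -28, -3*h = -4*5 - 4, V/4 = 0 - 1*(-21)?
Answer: 13776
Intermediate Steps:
V = 84 (V = 4*(0 - 1*(-21)) = 4*(0 + 21) = 4*21 = 84)
h = 8 (h = -(-4*5 - 4)/3 = -(-20 - 4)/3 = -⅓*(-24) = 8)
V*(b + (h*4)*6) = 84*(-28 + (8*4)*6) = 84*(-28 + 32*6) = 84*(-28 + 192) = 84*164 = 13776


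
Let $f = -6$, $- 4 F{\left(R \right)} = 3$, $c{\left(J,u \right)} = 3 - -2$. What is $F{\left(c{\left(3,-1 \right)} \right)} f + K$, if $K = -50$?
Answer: $- \frac{91}{2} \approx -45.5$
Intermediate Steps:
$c{\left(J,u \right)} = 5$ ($c{\left(J,u \right)} = 3 + 2 = 5$)
$F{\left(R \right)} = - \frac{3}{4}$ ($F{\left(R \right)} = \left(- \frac{1}{4}\right) 3 = - \frac{3}{4}$)
$F{\left(c{\left(3,-1 \right)} \right)} f + K = \left(- \frac{3}{4}\right) \left(-6\right) - 50 = \frac{9}{2} - 50 = - \frac{91}{2}$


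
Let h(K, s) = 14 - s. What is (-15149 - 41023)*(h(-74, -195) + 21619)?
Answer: -1226122416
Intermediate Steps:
(-15149 - 41023)*(h(-74, -195) + 21619) = (-15149 - 41023)*((14 - 1*(-195)) + 21619) = -56172*((14 + 195) + 21619) = -56172*(209 + 21619) = -56172*21828 = -1226122416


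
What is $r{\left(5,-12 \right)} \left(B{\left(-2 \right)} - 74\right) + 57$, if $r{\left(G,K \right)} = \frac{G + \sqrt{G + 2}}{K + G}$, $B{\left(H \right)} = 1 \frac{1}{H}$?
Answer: $\frac{1543}{14} + \frac{149 \sqrt{7}}{14} \approx 138.37$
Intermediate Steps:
$B{\left(H \right)} = \frac{1}{H}$
$r{\left(G,K \right)} = \frac{G + \sqrt{2 + G}}{G + K}$
$r{\left(5,-12 \right)} \left(B{\left(-2 \right)} - 74\right) + 57 = \frac{5 + \sqrt{2 + 5}}{5 - 12} \left(\frac{1}{-2} - 74\right) + 57 = \frac{5 + \sqrt{7}}{-7} \left(- \frac{1}{2} - 74\right) + 57 = - \frac{5 + \sqrt{7}}{7} \left(- \frac{149}{2}\right) + 57 = \left(- \frac{5}{7} - \frac{\sqrt{7}}{7}\right) \left(- \frac{149}{2}\right) + 57 = \left(\frac{745}{14} + \frac{149 \sqrt{7}}{14}\right) + 57 = \frac{1543}{14} + \frac{149 \sqrt{7}}{14}$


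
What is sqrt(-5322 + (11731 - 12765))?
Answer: 2*I*sqrt(1589) ≈ 79.724*I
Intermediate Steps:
sqrt(-5322 + (11731 - 12765)) = sqrt(-5322 - 1034) = sqrt(-6356) = 2*I*sqrt(1589)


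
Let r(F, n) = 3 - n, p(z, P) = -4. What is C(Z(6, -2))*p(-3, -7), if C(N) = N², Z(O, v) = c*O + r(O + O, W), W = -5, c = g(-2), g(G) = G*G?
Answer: -4096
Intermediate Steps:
g(G) = G²
c = 4 (c = (-2)² = 4)
Z(O, v) = 8 + 4*O (Z(O, v) = 4*O + (3 - 1*(-5)) = 4*O + (3 + 5) = 4*O + 8 = 8 + 4*O)
C(Z(6, -2))*p(-3, -7) = (8 + 4*6)²*(-4) = (8 + 24)²*(-4) = 32²*(-4) = 1024*(-4) = -4096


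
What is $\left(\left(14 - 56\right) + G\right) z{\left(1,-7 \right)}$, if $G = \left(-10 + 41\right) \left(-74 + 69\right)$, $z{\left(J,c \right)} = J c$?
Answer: $1379$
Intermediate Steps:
$G = -155$ ($G = 31 \left(-5\right) = -155$)
$\left(\left(14 - 56\right) + G\right) z{\left(1,-7 \right)} = \left(\left(14 - 56\right) - 155\right) 1 \left(-7\right) = \left(-42 - 155\right) \left(-7\right) = \left(-197\right) \left(-7\right) = 1379$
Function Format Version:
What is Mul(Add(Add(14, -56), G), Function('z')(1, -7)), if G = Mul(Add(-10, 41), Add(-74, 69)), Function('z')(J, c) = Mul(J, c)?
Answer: 1379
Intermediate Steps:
G = -155 (G = Mul(31, -5) = -155)
Mul(Add(Add(14, -56), G), Function('z')(1, -7)) = Mul(Add(Add(14, -56), -155), Mul(1, -7)) = Mul(Add(-42, -155), -7) = Mul(-197, -7) = 1379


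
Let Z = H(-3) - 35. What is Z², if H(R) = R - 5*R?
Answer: 529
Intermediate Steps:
H(R) = -4*R
Z = -23 (Z = -4*(-3) - 35 = 12 - 35 = -23)
Z² = (-23)² = 529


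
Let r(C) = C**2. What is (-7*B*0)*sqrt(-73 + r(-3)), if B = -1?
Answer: 0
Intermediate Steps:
(-7*B*0)*sqrt(-73 + r(-3)) = (-7*(-1)*0)*sqrt(-73 + (-3)**2) = (7*0)*sqrt(-73 + 9) = 0*sqrt(-64) = 0*(8*I) = 0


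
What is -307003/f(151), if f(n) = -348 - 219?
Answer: 307003/567 ≈ 541.45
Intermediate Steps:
f(n) = -567
-307003/f(151) = -307003/(-567) = -307003*(-1/567) = 307003/567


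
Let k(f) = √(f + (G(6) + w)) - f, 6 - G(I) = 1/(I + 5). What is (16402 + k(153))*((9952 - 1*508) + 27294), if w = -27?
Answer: 596955762 + 36738*√15961/11 ≈ 5.9738e+8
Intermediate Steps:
G(I) = 6 - 1/(5 + I) (G(I) = 6 - 1/(I + 5) = 6 - 1/(5 + I))
k(f) = √(-232/11 + f) - f (k(f) = √(f + ((29 + 6*6)/(5 + 6) - 27)) - f = √(f + ((29 + 36)/11 - 27)) - f = √(f + ((1/11)*65 - 27)) - f = √(f + (65/11 - 27)) - f = √(f - 232/11) - f = √(-232/11 + f) - f)
(16402 + k(153))*((9952 - 1*508) + 27294) = (16402 + (-1*153 + √(-2552 + 121*153)/11))*((9952 - 1*508) + 27294) = (16402 + (-153 + √(-2552 + 18513)/11))*((9952 - 508) + 27294) = (16402 + (-153 + √15961/11))*(9444 + 27294) = (16249 + √15961/11)*36738 = 596955762 + 36738*√15961/11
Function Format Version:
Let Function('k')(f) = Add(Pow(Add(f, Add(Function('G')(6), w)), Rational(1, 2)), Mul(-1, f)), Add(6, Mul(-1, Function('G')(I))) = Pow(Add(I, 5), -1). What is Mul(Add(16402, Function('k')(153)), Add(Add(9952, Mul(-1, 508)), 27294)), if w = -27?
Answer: Add(596955762, Mul(Rational(36738, 11), Pow(15961, Rational(1, 2)))) ≈ 5.9738e+8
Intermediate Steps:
Function('G')(I) = Add(6, Mul(-1, Pow(Add(5, I), -1))) (Function('G')(I) = Add(6, Mul(-1, Pow(Add(I, 5), -1))) = Add(6, Mul(-1, Pow(Add(5, I), -1))))
Function('k')(f) = Add(Pow(Add(Rational(-232, 11), f), Rational(1, 2)), Mul(-1, f)) (Function('k')(f) = Add(Pow(Add(f, Add(Mul(Pow(Add(5, 6), -1), Add(29, Mul(6, 6))), -27)), Rational(1, 2)), Mul(-1, f)) = Add(Pow(Add(f, Add(Mul(Pow(11, -1), Add(29, 36)), -27)), Rational(1, 2)), Mul(-1, f)) = Add(Pow(Add(f, Add(Mul(Rational(1, 11), 65), -27)), Rational(1, 2)), Mul(-1, f)) = Add(Pow(Add(f, Add(Rational(65, 11), -27)), Rational(1, 2)), Mul(-1, f)) = Add(Pow(Add(f, Rational(-232, 11)), Rational(1, 2)), Mul(-1, f)) = Add(Pow(Add(Rational(-232, 11), f), Rational(1, 2)), Mul(-1, f)))
Mul(Add(16402, Function('k')(153)), Add(Add(9952, Mul(-1, 508)), 27294)) = Mul(Add(16402, Add(Mul(-1, 153), Mul(Rational(1, 11), Pow(Add(-2552, Mul(121, 153)), Rational(1, 2))))), Add(Add(9952, Mul(-1, 508)), 27294)) = Mul(Add(16402, Add(-153, Mul(Rational(1, 11), Pow(Add(-2552, 18513), Rational(1, 2))))), Add(Add(9952, -508), 27294)) = Mul(Add(16402, Add(-153, Mul(Rational(1, 11), Pow(15961, Rational(1, 2))))), Add(9444, 27294)) = Mul(Add(16249, Mul(Rational(1, 11), Pow(15961, Rational(1, 2)))), 36738) = Add(596955762, Mul(Rational(36738, 11), Pow(15961, Rational(1, 2))))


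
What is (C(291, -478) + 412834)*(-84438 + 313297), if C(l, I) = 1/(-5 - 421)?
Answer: 40248810520097/426 ≈ 9.4481e+10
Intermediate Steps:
C(l, I) = -1/426 (C(l, I) = 1/(-426) = -1/426)
(C(291, -478) + 412834)*(-84438 + 313297) = (-1/426 + 412834)*(-84438 + 313297) = (175867283/426)*228859 = 40248810520097/426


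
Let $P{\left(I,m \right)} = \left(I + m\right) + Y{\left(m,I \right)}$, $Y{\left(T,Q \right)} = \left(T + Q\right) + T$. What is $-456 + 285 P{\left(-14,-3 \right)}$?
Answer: $-11001$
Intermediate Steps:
$Y{\left(T,Q \right)} = Q + 2 T$ ($Y{\left(T,Q \right)} = \left(Q + T\right) + T = Q + 2 T$)
$P{\left(I,m \right)} = 2 I + 3 m$ ($P{\left(I,m \right)} = \left(I + m\right) + \left(I + 2 m\right) = 2 I + 3 m$)
$-456 + 285 P{\left(-14,-3 \right)} = -456 + 285 \left(2 \left(-14\right) + 3 \left(-3\right)\right) = -456 + 285 \left(-28 - 9\right) = -456 + 285 \left(-37\right) = -456 - 10545 = -11001$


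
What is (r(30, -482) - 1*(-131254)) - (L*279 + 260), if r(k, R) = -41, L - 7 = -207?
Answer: 186753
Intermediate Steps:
L = -200 (L = 7 - 207 = -200)
(r(30, -482) - 1*(-131254)) - (L*279 + 260) = (-41 - 1*(-131254)) - (-200*279 + 260) = (-41 + 131254) - (-55800 + 260) = 131213 - 1*(-55540) = 131213 + 55540 = 186753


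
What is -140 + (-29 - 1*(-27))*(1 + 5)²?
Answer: -212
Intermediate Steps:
-140 + (-29 - 1*(-27))*(1 + 5)² = -140 + (-29 + 27)*6² = -140 - 2*36 = -140 - 72 = -212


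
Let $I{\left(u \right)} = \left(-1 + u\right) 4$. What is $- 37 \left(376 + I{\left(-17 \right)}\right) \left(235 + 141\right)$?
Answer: $-4229248$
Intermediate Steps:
$I{\left(u \right)} = -4 + 4 u$
$- 37 \left(376 + I{\left(-17 \right)}\right) \left(235 + 141\right) = - 37 \left(376 + \left(-4 + 4 \left(-17\right)\right)\right) \left(235 + 141\right) = - 37 \left(376 - 72\right) 376 = - 37 \cdot 304 \cdot 376 = \left(-37\right) 114304 = -4229248$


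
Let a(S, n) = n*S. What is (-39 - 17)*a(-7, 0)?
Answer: 0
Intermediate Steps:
a(S, n) = S*n
(-39 - 17)*a(-7, 0) = (-39 - 17)*(-7*0) = -56*0 = 0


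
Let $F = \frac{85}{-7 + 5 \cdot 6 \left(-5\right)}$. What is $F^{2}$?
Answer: $\frac{7225}{24649} \approx 0.29312$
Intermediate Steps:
$F = - \frac{85}{157}$ ($F = \frac{85}{-7 + 30 \left(-5\right)} = \frac{85}{-7 - 150} = \frac{85}{-157} = 85 \left(- \frac{1}{157}\right) = - \frac{85}{157} \approx -0.5414$)
$F^{2} = \left(- \frac{85}{157}\right)^{2} = \frac{7225}{24649}$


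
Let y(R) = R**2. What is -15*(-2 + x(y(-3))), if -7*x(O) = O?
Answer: 345/7 ≈ 49.286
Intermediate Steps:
x(O) = -O/7
-15*(-2 + x(y(-3))) = -15*(-2 - 1/7*(-3)**2) = -15*(-2 - 1/7*9) = -15*(-2 - 9/7) = -15*(-23/7) = 345/7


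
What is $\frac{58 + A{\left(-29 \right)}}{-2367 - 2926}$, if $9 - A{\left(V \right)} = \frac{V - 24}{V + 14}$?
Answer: $- \frac{952}{79395} \approx -0.011991$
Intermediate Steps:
$A{\left(V \right)} = 9 - \frac{-24 + V}{14 + V}$ ($A{\left(V \right)} = 9 - \frac{V - 24}{V + 14} = 9 - \frac{-24 + V}{14 + V}$)
$\frac{58 + A{\left(-29 \right)}}{-2367 - 2926} = \frac{58 + \frac{2 \left(75 + 4 \left(-29\right)\right)}{14 - 29}}{-2367 - 2926} = \frac{58 + \frac{2 \left(75 - 116\right)}{-15}}{-5293} = \left(58 + 2 \left(- \frac{1}{15}\right) \left(-41\right)\right) \left(- \frac{1}{5293}\right) = \left(58 + \frac{82}{15}\right) \left(- \frac{1}{5293}\right) = \frac{952}{15} \left(- \frac{1}{5293}\right) = - \frac{952}{79395}$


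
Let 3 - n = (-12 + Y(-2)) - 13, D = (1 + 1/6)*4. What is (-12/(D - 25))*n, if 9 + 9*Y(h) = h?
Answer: 1052/61 ≈ 17.246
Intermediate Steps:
D = 14/3 (D = (1 + ⅙)*4 = (7/6)*4 = 14/3 ≈ 4.6667)
Y(h) = -1 + h/9
n = 263/9 (n = 3 - ((-12 + (-1 + (⅑)*(-2))) - 13) = 3 - ((-12 + (-1 - 2/9)) - 13) = 3 - ((-12 - 11/9) - 13) = 3 - (-119/9 - 13) = 3 - 1*(-236/9) = 3 + 236/9 = 263/9 ≈ 29.222)
(-12/(D - 25))*n = (-12/(14/3 - 25))*(263/9) = (-12/(-61/3))*(263/9) = -3/61*(-12)*(263/9) = (36/61)*(263/9) = 1052/61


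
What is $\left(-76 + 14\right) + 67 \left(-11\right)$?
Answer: $-799$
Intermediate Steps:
$\left(-76 + 14\right) + 67 \left(-11\right) = -62 - 737 = -799$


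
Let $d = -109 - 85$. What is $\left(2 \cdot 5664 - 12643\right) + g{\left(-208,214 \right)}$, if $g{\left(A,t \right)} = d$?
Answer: $-1509$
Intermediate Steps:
$d = -194$
$g{\left(A,t \right)} = -194$
$\left(2 \cdot 5664 - 12643\right) + g{\left(-208,214 \right)} = \left(2 \cdot 5664 - 12643\right) - 194 = \left(11328 - 12643\right) - 194 = -1315 - 194 = -1509$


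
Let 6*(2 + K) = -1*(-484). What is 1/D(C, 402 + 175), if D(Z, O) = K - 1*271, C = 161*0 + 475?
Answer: -3/577 ≈ -0.0051993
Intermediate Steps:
K = 236/3 (K = -2 + (-1*(-484))/6 = -2 + (1/6)*484 = -2 + 242/3 = 236/3 ≈ 78.667)
C = 475 (C = 0 + 475 = 475)
D(Z, O) = -577/3 (D(Z, O) = 236/3 - 1*271 = 236/3 - 271 = -577/3)
1/D(C, 402 + 175) = 1/(-577/3) = -3/577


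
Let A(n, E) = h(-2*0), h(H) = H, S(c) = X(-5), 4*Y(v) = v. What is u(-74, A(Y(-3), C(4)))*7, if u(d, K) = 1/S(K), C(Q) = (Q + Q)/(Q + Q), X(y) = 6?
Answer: 7/6 ≈ 1.1667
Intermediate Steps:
Y(v) = v/4
S(c) = 6
C(Q) = 1 (C(Q) = (2*Q)/((2*Q)) = (2*Q)*(1/(2*Q)) = 1)
A(n, E) = 0 (A(n, E) = -2*0 = 0)
u(d, K) = 1/6
u(-74, A(Y(-3), C(4)))*7 = (1/6)*7 = 7/6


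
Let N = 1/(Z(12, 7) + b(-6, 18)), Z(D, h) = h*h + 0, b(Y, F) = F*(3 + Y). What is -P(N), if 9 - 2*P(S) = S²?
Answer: -112/25 ≈ -4.4800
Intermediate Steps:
Z(D, h) = h² (Z(D, h) = h² + 0 = h²)
N = -⅕ (N = 1/(7² + 18*(3 - 6)) = 1/(49 + 18*(-3)) = 1/(49 - 54) = 1/(-5) = -⅕ ≈ -0.20000)
P(S) = 9/2 - S²/2
-P(N) = -(9/2 - (-⅕)²/2) = -(9/2 - ½*1/25) = -(9/2 - 1/50) = -1*112/25 = -112/25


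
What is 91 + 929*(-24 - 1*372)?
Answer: -367793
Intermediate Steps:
91 + 929*(-24 - 1*372) = 91 + 929*(-24 - 372) = 91 + 929*(-396) = 91 - 367884 = -367793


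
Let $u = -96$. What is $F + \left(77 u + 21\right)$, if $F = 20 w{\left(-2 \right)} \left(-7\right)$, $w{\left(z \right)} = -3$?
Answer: $-6951$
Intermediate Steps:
$F = 420$ ($F = 20 \left(-3\right) \left(-7\right) = \left(-60\right) \left(-7\right) = 420$)
$F + \left(77 u + 21\right) = 420 + \left(77 \left(-96\right) + 21\right) = 420 + \left(-7392 + 21\right) = 420 - 7371 = -6951$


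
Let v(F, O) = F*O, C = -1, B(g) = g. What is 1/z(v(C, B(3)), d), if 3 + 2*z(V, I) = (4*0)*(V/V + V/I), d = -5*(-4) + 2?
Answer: -⅔ ≈ -0.66667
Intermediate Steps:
d = 22 (d = 20 + 2 = 22)
z(V, I) = -3/2 (z(V, I) = -3/2 + ((4*0)*(V/V + V/I))/2 = -3/2 + (0*(1 + V/I))/2 = -3/2 + (½)*0 = -3/2 + 0 = -3/2)
1/z(v(C, B(3)), d) = 1/(-3/2) = -⅔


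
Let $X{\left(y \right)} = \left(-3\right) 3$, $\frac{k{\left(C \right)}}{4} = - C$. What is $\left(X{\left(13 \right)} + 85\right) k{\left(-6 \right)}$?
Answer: $1824$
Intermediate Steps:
$k{\left(C \right)} = - 4 C$ ($k{\left(C \right)} = 4 \left(- C\right) = - 4 C$)
$X{\left(y \right)} = -9$
$\left(X{\left(13 \right)} + 85\right) k{\left(-6 \right)} = \left(-9 + 85\right) \left(\left(-4\right) \left(-6\right)\right) = 76 \cdot 24 = 1824$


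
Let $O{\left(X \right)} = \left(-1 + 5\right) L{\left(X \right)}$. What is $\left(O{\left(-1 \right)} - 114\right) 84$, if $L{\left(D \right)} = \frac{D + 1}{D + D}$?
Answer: $-9576$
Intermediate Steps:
$L{\left(D \right)} = \frac{1 + D}{2 D}$
$O{\left(X \right)} = \frac{2 \left(1 + X\right)}{X}$ ($O{\left(X \right)} = \left(-1 + 5\right) \frac{1 + X}{2 X} = 4 \frac{1 + X}{2 X} = \frac{2 \left(1 + X\right)}{X}$)
$\left(O{\left(-1 \right)} - 114\right) 84 = \left(\left(2 + \frac{2}{-1}\right) - 114\right) 84 = \left(\left(2 + 2 \left(-1\right)\right) - 114\right) 84 = \left(\left(2 - 2\right) - 114\right) 84 = \left(0 - 114\right) 84 = \left(-114\right) 84 = -9576$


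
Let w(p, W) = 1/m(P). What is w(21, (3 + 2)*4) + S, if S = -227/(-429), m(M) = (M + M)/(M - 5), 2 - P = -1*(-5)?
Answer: 799/429 ≈ 1.8625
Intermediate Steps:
P = -3 (P = 2 - (-1)*(-5) = 2 - 1*5 = 2 - 5 = -3)
m(M) = 2*M/(-5 + M) (m(M) = (2*M)/(-5 + M) = 2*M/(-5 + M))
w(p, W) = 4/3 (w(p, W) = 1/(2*(-3)/(-5 - 3)) = 1/(2*(-3)/(-8)) = 1/(2*(-3)*(-⅛)) = 1/(¾) = 4/3)
S = 227/429 (S = -227*(-1/429) = 227/429 ≈ 0.52914)
w(21, (3 + 2)*4) + S = 4/3 + 227/429 = 799/429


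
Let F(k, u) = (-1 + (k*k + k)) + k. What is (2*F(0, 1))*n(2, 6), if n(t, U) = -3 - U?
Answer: 18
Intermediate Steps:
F(k, u) = -1 + k**2 + 2*k (F(k, u) = (-1 + (k**2 + k)) + k = (-1 + (k + k**2)) + k = (-1 + k + k**2) + k = -1 + k**2 + 2*k)
(2*F(0, 1))*n(2, 6) = (2*(-1 + 0**2 + 2*0))*(-3 - 1*6) = (2*(-1 + 0 + 0))*(-3 - 6) = (2*(-1))*(-9) = -2*(-9) = 18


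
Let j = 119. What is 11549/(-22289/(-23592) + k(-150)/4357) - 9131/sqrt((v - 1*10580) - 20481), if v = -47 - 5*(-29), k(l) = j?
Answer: 1187125682856/99920621 + 9131*I*sqrt(30963)/30963 ≈ 11881.0 + 51.892*I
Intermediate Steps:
k(l) = 119
v = 98 (v = -47 + 145 = 98)
11549/(-22289/(-23592) + k(-150)/4357) - 9131/sqrt((v - 1*10580) - 20481) = 11549/(-22289/(-23592) + 119/4357) - 9131/sqrt((98 - 1*10580) - 20481) = 11549/(-22289*(-1/23592) + 119*(1/4357)) - 9131/sqrt((98 - 10580) - 20481) = 11549/(22289/23592 + 119/4357) - 9131/sqrt(-10482 - 20481) = 11549/(99920621/102790344) - 9131*(-I*sqrt(30963)/30963) = 11549*(102790344/99920621) - 9131*(-I*sqrt(30963)/30963) = 1187125682856/99920621 - (-9131)*I*sqrt(30963)/30963 = 1187125682856/99920621 + 9131*I*sqrt(30963)/30963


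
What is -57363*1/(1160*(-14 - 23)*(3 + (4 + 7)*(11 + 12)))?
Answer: 57363/10987520 ≈ 0.0052207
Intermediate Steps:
-57363*1/(1160*(-14 - 23)*(3 + (4 + 7)*(11 + 12))) = -57363*(-1/(42920*(3 + 11*23))) = -57363*(-1/(42920*(3 + 253))) = -57363/(-(-1480)*256*(-29)) = -57363/(-40*(-9472)*(-29)) = -57363/(378880*(-29)) = -57363/(-10987520) = -57363*(-1/10987520) = 57363/10987520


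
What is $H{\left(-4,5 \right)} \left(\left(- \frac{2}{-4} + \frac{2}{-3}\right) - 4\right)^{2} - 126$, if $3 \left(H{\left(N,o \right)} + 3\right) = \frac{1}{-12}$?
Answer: $- \frac{231421}{1296} \approx -178.57$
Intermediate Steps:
$H{\left(N,o \right)} = - \frac{109}{36}$ ($H{\left(N,o \right)} = -3 + \frac{1}{3 \left(-12\right)} = -3 + \frac{1}{3} \left(- \frac{1}{12}\right) = -3 - \frac{1}{36} = - \frac{109}{36}$)
$H{\left(-4,5 \right)} \left(\left(- \frac{2}{-4} + \frac{2}{-3}\right) - 4\right)^{2} - 126 = - \frac{109 \left(\left(- \frac{2}{-4} + \frac{2}{-3}\right) - 4\right)^{2}}{36} - 126 = - \frac{109 \left(\left(\left(-2\right) \left(- \frac{1}{4}\right) + 2 \left(- \frac{1}{3}\right)\right) - 4\right)^{2}}{36} - 126 = - \frac{109 \left(\left(\frac{1}{2} - \frac{2}{3}\right) - 4\right)^{2}}{36} - 126 = - \frac{109 \left(- \frac{1}{6} - 4\right)^{2}}{36} - 126 = - \frac{109 \left(- \frac{25}{6}\right)^{2}}{36} - 126 = \left(- \frac{109}{36}\right) \frac{625}{36} - 126 = - \frac{68125}{1296} - 126 = - \frac{231421}{1296}$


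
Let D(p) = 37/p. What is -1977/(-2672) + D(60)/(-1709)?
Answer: 50655679/68496720 ≈ 0.73953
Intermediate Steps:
-1977/(-2672) + D(60)/(-1709) = -1977/(-2672) + (37/60)/(-1709) = -1977*(-1/2672) + (37*(1/60))*(-1/1709) = 1977/2672 + (37/60)*(-1/1709) = 1977/2672 - 37/102540 = 50655679/68496720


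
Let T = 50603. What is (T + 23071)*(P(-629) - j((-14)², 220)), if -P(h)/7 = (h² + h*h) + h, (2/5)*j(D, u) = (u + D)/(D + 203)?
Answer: -54231305392902/133 ≈ -4.0775e+11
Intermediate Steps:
j(D, u) = 5*(D + u)/(2*(203 + D)) (j(D, u) = 5*((u + D)/(D + 203))/2 = 5*((D + u)/(203 + D))/2 = 5*(D + u)/(2*(203 + D)))
P(h) = -14*h² - 7*h (P(h) = -7*((h² + h*h) + h) = -7*((h² + h²) + h) = -7*(2*h² + h) = -7*(h + 2*h²) = -14*h² - 7*h)
(T + 23071)*(P(-629) - j((-14)², 220)) = (50603 + 23071)*(-7*(-629)*(1 + 2*(-629)) - 5*((-14)² + 220)/(2*(203 + (-14)²))) = 73674*(-7*(-629)*(1 - 1258) - 5*(196 + 220)/(2*(203 + 196))) = 73674*(-7*(-629)*(-1257) - 5*416/(2*399)) = 73674*(-5534571 - 5*416/(2*399)) = 73674*(-5534571 - 1*1040/399) = 73674*(-5534571 - 1040/399) = 73674*(-2208294869/399) = -54231305392902/133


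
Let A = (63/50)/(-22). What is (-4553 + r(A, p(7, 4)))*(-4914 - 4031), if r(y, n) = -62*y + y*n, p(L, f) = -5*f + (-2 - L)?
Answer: 8949592363/220 ≈ 4.0680e+7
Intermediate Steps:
A = -63/1100 (A = (63*(1/50))*(-1/22) = (63/50)*(-1/22) = -63/1100 ≈ -0.057273)
p(L, f) = -2 - L - 5*f
r(y, n) = -62*y + n*y
(-4553 + r(A, p(7, 4)))*(-4914 - 4031) = (-4553 - 63*(-62 + (-2 - 1*7 - 5*4))/1100)*(-4914 - 4031) = (-4553 - 63*(-62 + (-2 - 7 - 20))/1100)*(-8945) = (-4553 - 63*(-62 - 29)/1100)*(-8945) = (-4553 - 63/1100*(-91))*(-8945) = (-4553 + 5733/1100)*(-8945) = -5002567/1100*(-8945) = 8949592363/220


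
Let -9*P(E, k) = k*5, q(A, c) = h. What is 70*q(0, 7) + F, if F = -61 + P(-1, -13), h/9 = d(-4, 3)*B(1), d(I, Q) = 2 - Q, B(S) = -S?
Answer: 5186/9 ≈ 576.22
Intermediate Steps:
h = 9 (h = 9*((2 - 1*3)*(-1*1)) = 9*((2 - 3)*(-1)) = 9*(-1*(-1)) = 9*1 = 9)
q(A, c) = 9
P(E, k) = -5*k/9 (P(E, k) = -k*5/9 = -5*k/9)
F = -484/9 (F = -61 - 5/9*(-13) = -61 + 65/9 = -484/9 ≈ -53.778)
70*q(0, 7) + F = 70*9 - 484/9 = 630 - 484/9 = 5186/9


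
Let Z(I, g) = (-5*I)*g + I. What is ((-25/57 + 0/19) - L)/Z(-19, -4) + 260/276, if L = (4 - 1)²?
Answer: 505139/523089 ≈ 0.96568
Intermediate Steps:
Z(I, g) = I - 5*I*g (Z(I, g) = -5*I*g + I = I - 5*I*g)
L = 9 (L = 3² = 9)
((-25/57 + 0/19) - L)/Z(-19, -4) + 260/276 = ((-25/57 + 0/19) - 1*9)/((-19*(1 - 5*(-4)))) + 260/276 = ((-25*1/57 + 0*(1/19)) - 9)/((-19*(1 + 20))) + 260*(1/276) = ((-25/57 + 0) - 9)/((-19*21)) + 65/69 = (-25/57 - 9)/(-399) + 65/69 = -538/57*(-1/399) + 65/69 = 538/22743 + 65/69 = 505139/523089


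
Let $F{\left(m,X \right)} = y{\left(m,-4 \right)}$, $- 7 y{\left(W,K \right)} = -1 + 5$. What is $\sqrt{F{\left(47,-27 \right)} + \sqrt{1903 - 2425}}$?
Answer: $\frac{\sqrt{-28 + 147 i \sqrt{58}}}{7} \approx 3.3379 + 3.4224 i$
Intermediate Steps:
$y{\left(W,K \right)} = - \frac{4}{7}$ ($y{\left(W,K \right)} = - \frac{-1 + 5}{7} = \left(- \frac{1}{7}\right) 4 = - \frac{4}{7}$)
$F{\left(m,X \right)} = - \frac{4}{7}$
$\sqrt{F{\left(47,-27 \right)} + \sqrt{1903 - 2425}} = \sqrt{- \frac{4}{7} + \sqrt{1903 - 2425}} = \sqrt{- \frac{4}{7} + \sqrt{-522}} = \sqrt{- \frac{4}{7} + 3 i \sqrt{58}}$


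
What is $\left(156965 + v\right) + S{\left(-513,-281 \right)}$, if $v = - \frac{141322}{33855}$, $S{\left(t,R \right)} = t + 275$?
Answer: $\frac{5305851263}{33855} \approx 1.5672 \cdot 10^{5}$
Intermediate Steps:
$S{\left(t,R \right)} = 275 + t$
$v = - \frac{141322}{33855}$ ($v = \left(-141322\right) \frac{1}{33855} = - \frac{141322}{33855} \approx -4.1743$)
$\left(156965 + v\right) + S{\left(-513,-281 \right)} = \left(156965 - \frac{141322}{33855}\right) + \left(275 - 513\right) = \frac{5313908753}{33855} - 238 = \frac{5305851263}{33855}$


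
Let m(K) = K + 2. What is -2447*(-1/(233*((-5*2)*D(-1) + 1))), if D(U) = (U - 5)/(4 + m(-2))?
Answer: 2447/3728 ≈ 0.65638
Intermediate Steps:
m(K) = 2 + K
D(U) = -5/4 + U/4 (D(U) = (U - 5)/(4 + (2 - 2)) = (-5 + U)/(4 + 0) = (-5 + U)/4 = (-5 + U)*(¼) = -5/4 + U/4)
-2447*(-1/(233*((-5*2)*D(-1) + 1))) = -2447*(-1/(233*((-5*2)*(-5/4 + (¼)*(-1)) + 1))) = -2447*(-1/(233*(-10*(-5/4 - ¼) + 1))) = -2447*(-1/(233*(-10*(-3/2) + 1))) = -2447*(-1/(233*(15 + 1))) = -2447/(16*(-233)) = -2447/(-3728) = -2447*(-1/3728) = 2447/3728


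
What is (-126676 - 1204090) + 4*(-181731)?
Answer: -2057690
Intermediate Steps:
(-126676 - 1204090) + 4*(-181731) = -1330766 - 726924 = -2057690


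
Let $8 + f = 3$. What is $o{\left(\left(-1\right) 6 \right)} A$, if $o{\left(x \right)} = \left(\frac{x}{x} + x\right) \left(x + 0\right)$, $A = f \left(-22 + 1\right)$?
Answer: $3150$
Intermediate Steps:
$f = -5$ ($f = -8 + 3 = -5$)
$A = 105$ ($A = - 5 \left(-22 + 1\right) = \left(-5\right) \left(-21\right) = 105$)
$o{\left(x \right)} = x \left(1 + x\right)$ ($o{\left(x \right)} = \left(1 + x\right) x = x \left(1 + x\right)$)
$o{\left(\left(-1\right) 6 \right)} A = \left(-1\right) 6 \left(1 - 6\right) 105 = - 6 \left(1 - 6\right) 105 = \left(-6\right) \left(-5\right) 105 = 30 \cdot 105 = 3150$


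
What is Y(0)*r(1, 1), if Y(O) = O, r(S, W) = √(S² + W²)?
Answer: 0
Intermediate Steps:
Y(0)*r(1, 1) = 0*√(1² + 1²) = 0*√(1 + 1) = 0*√2 = 0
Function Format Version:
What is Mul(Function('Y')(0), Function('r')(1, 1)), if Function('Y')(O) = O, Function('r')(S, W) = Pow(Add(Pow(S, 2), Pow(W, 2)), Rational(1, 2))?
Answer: 0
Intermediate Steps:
Mul(Function('Y')(0), Function('r')(1, 1)) = Mul(0, Pow(Add(Pow(1, 2), Pow(1, 2)), Rational(1, 2))) = Mul(0, Pow(Add(1, 1), Rational(1, 2))) = Mul(0, Pow(2, Rational(1, 2))) = 0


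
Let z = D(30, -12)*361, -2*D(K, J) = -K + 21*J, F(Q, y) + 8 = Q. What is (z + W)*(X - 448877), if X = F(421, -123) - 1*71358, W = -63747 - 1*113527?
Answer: 65691465606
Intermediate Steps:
W = -177274 (W = -63747 - 113527 = -177274)
F(Q, y) = -8 + Q
D(K, J) = K/2 - 21*J/2 (D(K, J) = -(-K + 21*J)/2 = K/2 - 21*J/2)
X = -70945 (X = (-8 + 421) - 1*71358 = 413 - 71358 = -70945)
z = 50901 (z = ((½)*30 - 21/2*(-12))*361 = (15 + 126)*361 = 141*361 = 50901)
(z + W)*(X - 448877) = (50901 - 177274)*(-70945 - 448877) = -126373*(-519822) = 65691465606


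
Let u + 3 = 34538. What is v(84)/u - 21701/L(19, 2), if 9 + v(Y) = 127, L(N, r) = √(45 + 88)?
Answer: 118/34535 - 21701*√133/133 ≈ -1881.7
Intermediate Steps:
L(N, r) = √133
v(Y) = 118 (v(Y) = -9 + 127 = 118)
u = 34535 (u = -3 + 34538 = 34535)
v(84)/u - 21701/L(19, 2) = 118/34535 - 21701*√133/133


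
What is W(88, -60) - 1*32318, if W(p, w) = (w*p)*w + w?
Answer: 284422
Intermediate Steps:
W(p, w) = w + p*w**2 (W(p, w) = (p*w)*w + w = p*w**2 + w = w + p*w**2)
W(88, -60) - 1*32318 = -60*(1 + 88*(-60)) - 1*32318 = -60*(1 - 5280) - 32318 = -60*(-5279) - 32318 = 316740 - 32318 = 284422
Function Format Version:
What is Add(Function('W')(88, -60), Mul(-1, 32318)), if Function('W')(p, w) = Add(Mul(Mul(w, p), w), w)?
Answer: 284422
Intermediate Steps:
Function('W')(p, w) = Add(w, Mul(p, Pow(w, 2))) (Function('W')(p, w) = Add(Mul(Mul(p, w), w), w) = Add(Mul(p, Pow(w, 2)), w) = Add(w, Mul(p, Pow(w, 2))))
Add(Function('W')(88, -60), Mul(-1, 32318)) = Add(Mul(-60, Add(1, Mul(88, -60))), Mul(-1, 32318)) = Add(Mul(-60, Add(1, -5280)), -32318) = Add(Mul(-60, -5279), -32318) = Add(316740, -32318) = 284422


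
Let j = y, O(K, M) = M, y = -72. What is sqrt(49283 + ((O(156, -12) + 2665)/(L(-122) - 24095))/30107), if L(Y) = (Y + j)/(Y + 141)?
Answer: 2*sqrt(90375230501449214574)/85645813 ≈ 222.00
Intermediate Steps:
j = -72
L(Y) = (-72 + Y)/(141 + Y) (L(Y) = (Y - 72)/(Y + 141) = (-72 + Y)/(141 + Y))
sqrt(49283 + ((O(156, -12) + 2665)/(L(-122) - 24095))/30107) = sqrt(49283 + ((-12 + 2665)/((-72 - 122)/(141 - 122) - 24095))/30107) = sqrt(49283 + (2653/(-194/19 - 24095))*(1/30107)) = sqrt(49283 + (2653/(-457999/19))*(1/30107)) = sqrt(49283 + (2653*(-19/457999))*(1/30107)) = sqrt(49283 - 50407/457999*1/30107) = sqrt(49283 - 7201/1969853699) = sqrt(97080299840616/1969853699) = 2*sqrt(90375230501449214574)/85645813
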